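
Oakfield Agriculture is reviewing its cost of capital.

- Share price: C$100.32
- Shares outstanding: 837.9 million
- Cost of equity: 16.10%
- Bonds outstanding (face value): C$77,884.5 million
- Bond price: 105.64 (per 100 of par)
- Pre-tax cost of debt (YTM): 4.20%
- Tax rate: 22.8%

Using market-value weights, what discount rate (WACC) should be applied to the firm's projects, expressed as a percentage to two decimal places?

9.74%

Market value of equity E = 100.32 × 837.9m = 84058.128m. Market value of debt D = 77884.5m × 105.64/100 = 82277.1858m.
Total capital V = 84058.128 + 82277.1858 = 166335.3138.
Equity: weight = 84058.128/166335.3138 = 0.5054; cost = 16.1%.
Bonds outstanding: weight = 82277.1858/166335.3138 = 0.4946; after-tax cost = 4.2% × (1 − 22.8%) = 3.2424%.
WACC = 0.5054 × 16.1000% + 0.4946 × 3.2424% = 9.7400%.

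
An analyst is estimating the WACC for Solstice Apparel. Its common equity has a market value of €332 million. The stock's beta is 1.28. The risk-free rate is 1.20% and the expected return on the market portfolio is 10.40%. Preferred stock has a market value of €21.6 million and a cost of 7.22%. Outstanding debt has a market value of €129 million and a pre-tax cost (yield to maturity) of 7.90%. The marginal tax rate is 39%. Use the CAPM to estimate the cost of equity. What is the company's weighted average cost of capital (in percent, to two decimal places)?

Market risk premium = 10.4% − 1.2% = 9.2%.
Cost of equity via CAPM: Re = 1.2% + 1.28 × 9.2% = 12.9760%.
Total capital V = 332 + 21.6 + 129 = 482.6.
Equity: weight = 332/482.6 = 0.6879; cost = 12.976%.
Preferred: weight = 21.6/482.6 = 0.0448; cost = 7.22%.
Debt: weight = 129/482.6 = 0.2673; after-tax cost = 7.9% × (1 − 39%) = 4.8190%.
WACC = 0.6879 × 12.9760% + 0.0448 × 7.2200% + 0.2673 × 4.8190% = 10.5380%.

10.54%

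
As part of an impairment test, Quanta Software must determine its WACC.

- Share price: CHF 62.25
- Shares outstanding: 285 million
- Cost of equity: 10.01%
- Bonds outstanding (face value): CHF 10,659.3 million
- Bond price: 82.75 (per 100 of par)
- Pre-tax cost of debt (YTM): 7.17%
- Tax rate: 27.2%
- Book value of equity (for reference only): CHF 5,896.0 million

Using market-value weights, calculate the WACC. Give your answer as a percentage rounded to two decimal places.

Market value of equity E = 62.25 × 285m = 17741.25m. Market value of debt D = 10659.3m × 82.75/100 = 8820.57075m.
Total capital V = 17741.25 + 8820.57075 = 26561.82075.
Equity: weight = 17741.25/26561.82075 = 0.6679; cost = 10.01%.
Bonds outstanding: weight = 8820.57075/26561.82075 = 0.3321; after-tax cost = 7.17% × (1 − 27.2%) = 5.2198%.
WACC = 0.6679 × 10.0100% + 0.3321 × 5.2198% = 8.4193%.

8.42%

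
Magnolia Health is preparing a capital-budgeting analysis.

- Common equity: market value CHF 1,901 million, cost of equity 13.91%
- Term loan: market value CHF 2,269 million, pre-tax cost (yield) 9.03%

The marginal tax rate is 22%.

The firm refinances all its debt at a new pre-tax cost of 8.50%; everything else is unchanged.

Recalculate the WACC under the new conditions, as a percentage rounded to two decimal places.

After the change:
Total capital V = 1901 + 2269 = 4170.
Equity: weight = 1901/4170 = 0.4559; cost = 13.91%.
Term loan: weight = 2269/4170 = 0.5441; after-tax cost = 8.5% × (1 − 22%) = 6.6300%.
WACC = 0.4559 × 13.9100% + 0.5441 × 6.6300% = 9.9488%.

9.95%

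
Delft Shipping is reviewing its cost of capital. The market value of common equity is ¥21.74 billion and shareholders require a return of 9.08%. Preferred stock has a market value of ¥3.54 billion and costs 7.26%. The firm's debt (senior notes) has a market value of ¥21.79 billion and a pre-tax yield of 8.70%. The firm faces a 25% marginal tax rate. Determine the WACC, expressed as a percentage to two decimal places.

Total capital V = 21.74 + 3.54 + 21.79 = 47.07.
Equity: weight = 21.74/47.07 = 0.4619; cost = 9.08%.
Preferred: weight = 3.54/47.07 = 0.0752; cost = 7.26%.
Senior notes: weight = 21.79/47.07 = 0.4629; after-tax cost = 8.7% × (1 − 25%) = 6.5250%.
WACC = 0.4619 × 9.0800% + 0.0752 × 7.2600% + 0.4629 × 6.5250% = 7.7603%.

7.76%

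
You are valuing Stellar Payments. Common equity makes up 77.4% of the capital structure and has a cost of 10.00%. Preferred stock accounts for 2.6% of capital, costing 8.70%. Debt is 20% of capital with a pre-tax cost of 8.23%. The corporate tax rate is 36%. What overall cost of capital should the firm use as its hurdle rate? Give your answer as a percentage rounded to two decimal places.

9.02%

After-tax cost of debt = 8.23% × (1 − 36%) = 5.2672%.
WACC = 0.774 × 10.0000% + 0.026 × 8.7000% + 0.200 × 5.2672% = 9.0196%.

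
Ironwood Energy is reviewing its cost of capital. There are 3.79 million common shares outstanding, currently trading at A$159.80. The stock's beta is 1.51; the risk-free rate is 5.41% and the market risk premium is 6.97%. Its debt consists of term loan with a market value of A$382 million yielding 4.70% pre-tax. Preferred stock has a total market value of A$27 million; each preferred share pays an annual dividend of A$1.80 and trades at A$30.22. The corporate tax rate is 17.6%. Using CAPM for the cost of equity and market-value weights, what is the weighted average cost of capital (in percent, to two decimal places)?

11.13%

Cost of equity via CAPM: Re = 5.41% + 1.51 × 6.97% = 15.9347%.
Cost of preferred: Rp = 1.8 / 30.22 = 5.9563%.
Market value of equity E = 159.8 × 3.79m = 605.642m.
Total capital V = 605.642 + 27 + 382 = 1014.642.
Equity: weight = 605.642/1014.642 = 0.5969; cost = 15.9347%.
Preferred: weight = 27/1014.642 = 0.0266; cost = 5.9563%.
Term loan: weight = 382/1014.642 = 0.3765; after-tax cost = 4.7% × (1 − 17.6%) = 3.8728%.
WACC = 0.5969 × 15.9347% + 0.0266 × 5.9563% + 0.3765 × 3.8728% = 11.1280%.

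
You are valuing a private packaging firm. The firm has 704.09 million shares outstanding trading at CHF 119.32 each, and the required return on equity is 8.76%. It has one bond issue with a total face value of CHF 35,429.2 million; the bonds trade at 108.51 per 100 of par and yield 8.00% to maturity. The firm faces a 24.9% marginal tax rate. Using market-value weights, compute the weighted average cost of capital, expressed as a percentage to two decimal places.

7.90%

Market value of equity E = 119.32 × 704.09m = 84012.0188m. Market value of debt D = 35429.2m × 108.51/100 = 38444.22492m.
Total capital V = 84012.0188 + 38444.22492 = 122456.24372.
Equity: weight = 84012.0188/122456.24372 = 0.6861; cost = 8.76%.
Bonds outstanding: weight = 38444.22492/122456.24372 = 0.3139; after-tax cost = 8% × (1 − 24.9%) = 6.0080%.
WACC = 0.6861 × 8.7600% + 0.3139 × 6.0080% = 7.8960%.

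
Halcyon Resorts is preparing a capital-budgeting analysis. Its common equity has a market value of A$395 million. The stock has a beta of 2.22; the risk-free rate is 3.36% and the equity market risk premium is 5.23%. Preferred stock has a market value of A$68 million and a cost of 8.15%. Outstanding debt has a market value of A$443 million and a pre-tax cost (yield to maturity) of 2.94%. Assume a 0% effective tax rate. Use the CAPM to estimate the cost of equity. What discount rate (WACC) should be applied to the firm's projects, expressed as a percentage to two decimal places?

Cost of equity via CAPM: Re = 3.36% + 2.22 × 5.23% = 14.9706%.
Total capital V = 395 + 68 + 443 = 906.
Equity: weight = 395/906 = 0.4360; cost = 14.9706%.
Preferred: weight = 68/906 = 0.0751; cost = 8.15%.
Debt: weight = 443/906 = 0.4890; after-tax cost = 2.94% × (1 − 0%) = 2.9400%.
WACC = 0.4360 × 14.9706% + 0.0751 × 8.1500% + 0.4890 × 2.9400% = 8.5762%.

8.58%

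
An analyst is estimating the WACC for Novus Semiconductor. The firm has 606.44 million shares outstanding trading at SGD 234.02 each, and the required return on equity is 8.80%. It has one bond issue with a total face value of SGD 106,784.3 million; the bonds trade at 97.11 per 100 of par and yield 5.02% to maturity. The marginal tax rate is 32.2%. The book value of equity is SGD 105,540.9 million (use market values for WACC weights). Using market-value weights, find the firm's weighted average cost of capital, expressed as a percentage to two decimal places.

Market value of equity E = 234.02 × 606.44m = 141919.0888m. Market value of debt D = 106784.3m × 97.11/100 = 103698.23373m.
Total capital V = 141919.0888 + 103698.23373 = 245617.32253.
Equity: weight = 141919.0888/245617.32253 = 0.5778; cost = 8.8%.
Bonds outstanding: weight = 103698.23373/245617.32253 = 0.4222; after-tax cost = 5.02% × (1 − 32.2%) = 3.4036%.
WACC = 0.5778 × 8.8000% + 0.4222 × 3.4036% = 6.5217%.

6.52%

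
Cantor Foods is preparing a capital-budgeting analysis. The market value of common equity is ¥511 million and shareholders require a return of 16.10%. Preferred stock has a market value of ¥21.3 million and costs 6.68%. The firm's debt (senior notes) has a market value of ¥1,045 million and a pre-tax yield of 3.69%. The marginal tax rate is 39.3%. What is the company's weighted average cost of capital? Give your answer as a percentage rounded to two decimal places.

6.79%

Total capital V = 511 + 21.3 + 1045 = 1577.3.
Equity: weight = 511/1577.3 = 0.3240; cost = 16.1%.
Preferred: weight = 21.3/1577.3 = 0.0135; cost = 6.68%.
Senior notes: weight = 1045/1577.3 = 0.6625; after-tax cost = 3.69% × (1 − 39.3%) = 2.2398%.
WACC = 0.3240 × 16.1000% + 0.0135 × 6.6800% + 0.6625 × 2.2398% = 6.7901%.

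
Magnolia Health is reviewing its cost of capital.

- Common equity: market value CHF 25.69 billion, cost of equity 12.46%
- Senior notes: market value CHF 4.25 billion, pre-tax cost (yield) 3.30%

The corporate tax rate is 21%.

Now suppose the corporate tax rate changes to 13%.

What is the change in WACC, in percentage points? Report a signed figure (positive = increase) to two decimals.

Current WACC:
Total capital V = 25.69 + 4.25 = 29.94.
Equity: weight = 25.69/29.94 = 0.8580; cost = 12.46%.
Senior notes: weight = 4.25/29.94 = 0.1420; after-tax cost = 3.3% × (1 − 21%) = 2.6070%.
WACC = 0.8580 × 12.4600% + 0.1420 × 2.6070% = 11.0614%.
After the change:
Total capital V = 25.69 + 4.25 = 29.94.
Equity: weight = 25.69/29.94 = 0.8580; cost = 12.46%.
Senior notes: weight = 4.25/29.94 = 0.1420; after-tax cost = 3.3% × (1 − 13%) = 2.8710%.
WACC = 0.8580 × 12.4600% + 0.1420 × 2.8710% = 11.0988%.
Change in WACC = 11.0988% − 11.0614% = 0.0375 pp.

+0.04 pp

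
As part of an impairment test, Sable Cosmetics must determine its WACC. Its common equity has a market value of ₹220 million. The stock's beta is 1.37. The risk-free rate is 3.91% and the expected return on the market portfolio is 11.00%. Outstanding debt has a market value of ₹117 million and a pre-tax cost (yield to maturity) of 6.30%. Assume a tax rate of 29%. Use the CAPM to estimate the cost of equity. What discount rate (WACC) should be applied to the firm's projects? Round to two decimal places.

10.45%

Market risk premium = 11.0% − 3.91% = 7.09%.
Cost of equity via CAPM: Re = 3.91% + 1.37 × 7.09% = 13.6233%.
Total capital V = 220 + 117 = 337.
Equity: weight = 220/337 = 0.6528; cost = 13.6233%.
Debt: weight = 117/337 = 0.3472; after-tax cost = 6.3% × (1 − 29%) = 4.4730%.
WACC = 0.6528 × 13.6233% + 0.3472 × 4.4730% = 10.4465%.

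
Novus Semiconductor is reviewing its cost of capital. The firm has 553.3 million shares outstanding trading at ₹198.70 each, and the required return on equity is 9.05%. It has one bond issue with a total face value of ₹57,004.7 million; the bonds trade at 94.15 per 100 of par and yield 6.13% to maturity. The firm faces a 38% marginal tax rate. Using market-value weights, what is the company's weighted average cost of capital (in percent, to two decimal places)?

7.33%

Market value of equity E = 198.7 × 553.3m = 109940.71m. Market value of debt D = 57004.7m × 94.15/100 = 53669.92505m.
Total capital V = 109940.71 + 53669.92505 = 163610.63505.
Equity: weight = 109940.71/163610.63505 = 0.6720; cost = 9.05%.
Bonds outstanding: weight = 53669.92505/163610.63505 = 0.3280; after-tax cost = 6.13% × (1 − 38%) = 3.8006%.
WACC = 0.6720 × 9.0500% + 0.3280 × 3.8006% = 7.3280%.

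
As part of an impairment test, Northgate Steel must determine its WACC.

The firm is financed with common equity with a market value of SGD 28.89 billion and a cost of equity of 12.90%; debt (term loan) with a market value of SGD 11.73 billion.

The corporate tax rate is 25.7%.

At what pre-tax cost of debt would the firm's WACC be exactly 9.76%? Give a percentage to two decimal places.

2.73%

Total capital V = 28.89 + 11.73 = 40.62.
Equity weight = 28.89/40.62 = 0.7112.
Term loan weight = 11.73/40.62 = 0.2888.
Equity contribution = 0.7112 × 12.9% = 9.1748%.
Remaining for debt = 9.76% − 9.1748% = 0.5852%.
Rd × (1 − 25.7%) × 0.2888 = 0.5852%  ⇒  Rd = 2.7274%.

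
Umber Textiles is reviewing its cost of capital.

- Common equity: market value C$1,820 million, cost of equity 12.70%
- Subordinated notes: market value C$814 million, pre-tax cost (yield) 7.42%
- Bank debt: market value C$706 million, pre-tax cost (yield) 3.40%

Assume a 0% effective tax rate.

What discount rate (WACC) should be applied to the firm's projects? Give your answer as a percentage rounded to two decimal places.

Total capital V = 1820 + 814 + 706 = 3340.
Equity: weight = 1820/3340 = 0.5449; cost = 12.7%.
Subordinated notes: weight = 814/3340 = 0.2437; after-tax cost = 7.42% × (1 − 0%) = 7.4200%.
Bank debt: weight = 706/3340 = 0.2114; after-tax cost = 3.4% × (1 − 0%) = 3.4000%.
WACC = 0.5449 × 12.7000% + 0.2437 × 7.4200% + 0.2114 × 3.4000% = 9.4474%.

9.45%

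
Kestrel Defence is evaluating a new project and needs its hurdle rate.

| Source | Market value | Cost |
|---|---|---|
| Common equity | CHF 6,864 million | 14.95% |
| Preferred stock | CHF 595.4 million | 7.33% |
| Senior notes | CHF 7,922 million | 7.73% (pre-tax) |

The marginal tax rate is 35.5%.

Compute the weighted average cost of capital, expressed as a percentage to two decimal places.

Total capital V = 6864 + 595.4 + 7922 = 15381.4.
Equity: weight = 6864/15381.4 = 0.4463; cost = 14.95%.
Preferred: weight = 595.4/15381.4 = 0.0387; cost = 7.33%.
Senior notes: weight = 7922/15381.4 = 0.5150; after-tax cost = 7.73% × (1 − 35.5%) = 4.9859%.
WACC = 0.4463 × 14.9500% + 0.0387 × 7.3300% + 0.5150 × 4.9859% = 9.5231%.

9.52%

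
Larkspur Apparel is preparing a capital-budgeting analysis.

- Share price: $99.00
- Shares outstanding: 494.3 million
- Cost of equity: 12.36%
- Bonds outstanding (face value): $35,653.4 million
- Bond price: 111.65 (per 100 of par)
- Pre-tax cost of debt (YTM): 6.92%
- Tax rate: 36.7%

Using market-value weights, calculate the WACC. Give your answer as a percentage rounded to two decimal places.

Market value of equity E = 99.0 × 494.3m = 48935.7m. Market value of debt D = 35653.4m × 111.65/100 = 39807.0211m.
Total capital V = 48935.7 + 39807.0211 = 88742.7211.
Equity: weight = 48935.7/88742.7211 = 0.5514; cost = 12.36%.
Bonds outstanding: weight = 39807.0211/88742.7211 = 0.4486; after-tax cost = 6.92% × (1 − 36.7%) = 4.3804%.
WACC = 0.5514 × 12.3600% + 0.4486 × 4.3804% = 8.7806%.

8.78%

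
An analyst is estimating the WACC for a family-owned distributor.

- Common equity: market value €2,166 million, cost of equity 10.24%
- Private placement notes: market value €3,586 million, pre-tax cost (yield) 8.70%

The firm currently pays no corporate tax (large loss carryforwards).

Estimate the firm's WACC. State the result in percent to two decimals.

9.28%

Total capital V = 2166 + 3586 = 5752.
Equity: weight = 2166/5752 = 0.3766; cost = 10.24%.
Private placement notes: weight = 3586/5752 = 0.6234; after-tax cost = 8.7% × (1 − 0%) = 8.7000%.
WACC = 0.3766 × 10.2400% + 0.6234 × 8.7000% = 9.2799%.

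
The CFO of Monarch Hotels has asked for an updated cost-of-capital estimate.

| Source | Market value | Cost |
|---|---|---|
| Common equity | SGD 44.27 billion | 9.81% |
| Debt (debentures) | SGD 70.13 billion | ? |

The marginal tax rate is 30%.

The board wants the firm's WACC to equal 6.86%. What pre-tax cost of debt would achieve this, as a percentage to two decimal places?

Total capital V = 44.27 + 70.13 = 114.4.
Equity weight = 44.27/114.4 = 0.3870.
Debentures weight = 70.13/114.4 = 0.6130.
Equity contribution = 0.3870 × 9.81% = 3.7962%.
Remaining for debt = 6.86% − 3.7962% = 3.0638%.
Rd × (1 − 30%) × 0.6130 = 3.0638%  ⇒  Rd = 7.1397%.

7.14%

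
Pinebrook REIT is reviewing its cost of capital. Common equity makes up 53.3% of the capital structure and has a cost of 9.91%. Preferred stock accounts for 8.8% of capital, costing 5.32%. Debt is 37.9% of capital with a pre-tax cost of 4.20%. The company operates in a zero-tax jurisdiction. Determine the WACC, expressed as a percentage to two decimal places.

After-tax cost of debt = 4.2% × (1 − 0%) = 4.2000%.
WACC = 0.533 × 9.9100% + 0.088 × 5.3200% + 0.379 × 4.2000% = 7.3420%.

7.34%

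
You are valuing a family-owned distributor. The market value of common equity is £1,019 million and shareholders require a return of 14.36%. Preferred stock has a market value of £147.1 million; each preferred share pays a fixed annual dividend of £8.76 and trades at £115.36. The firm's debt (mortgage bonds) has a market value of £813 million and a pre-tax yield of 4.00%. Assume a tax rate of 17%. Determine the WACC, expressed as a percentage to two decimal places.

9.32%

Cost of preferred: Rp = 8.76 / 115.36 = 7.5936%.
Total capital V = 1019 + 147.1 + 813 = 1979.1.
Equity: weight = 1019/1979.1 = 0.5149; cost = 14.36%.
Preferred: weight = 147.1/1979.1 = 0.0743; cost = 7.5936%.
Mortgage bonds: weight = 813/1979.1 = 0.4108; after-tax cost = 4% × (1 − 17%) = 3.3200%.
WACC = 0.5149 × 14.3600% + 0.0743 × 7.5936% + 0.4108 × 3.3200% = 9.3219%.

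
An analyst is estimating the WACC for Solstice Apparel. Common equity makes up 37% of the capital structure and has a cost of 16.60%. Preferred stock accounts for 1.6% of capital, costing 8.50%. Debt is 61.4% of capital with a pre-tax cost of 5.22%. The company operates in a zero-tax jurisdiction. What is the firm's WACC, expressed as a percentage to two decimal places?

9.48%

After-tax cost of debt = 5.22% × (1 − 0%) = 5.2200%.
WACC = 0.370 × 16.6000% + 0.016 × 8.5000% + 0.614 × 5.2200% = 9.4831%.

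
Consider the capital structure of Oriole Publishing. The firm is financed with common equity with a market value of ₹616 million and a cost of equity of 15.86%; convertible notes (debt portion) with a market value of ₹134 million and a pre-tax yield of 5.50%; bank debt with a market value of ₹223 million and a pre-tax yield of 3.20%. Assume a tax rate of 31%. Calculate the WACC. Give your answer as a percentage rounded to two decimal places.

11.07%

Total capital V = 616 + 134 + 223 = 973.
Equity: weight = 616/973 = 0.6331; cost = 15.86%.
Convertible notes (debt portion): weight = 134/973 = 0.1377; after-tax cost = 5.5% × (1 − 31%) = 3.7950%.
Bank debt: weight = 223/973 = 0.2292; after-tax cost = 3.2% × (1 − 31%) = 2.2080%.
WACC = 0.6331 × 15.8600% + 0.1377 × 3.7950% + 0.2292 × 2.2080% = 11.0696%.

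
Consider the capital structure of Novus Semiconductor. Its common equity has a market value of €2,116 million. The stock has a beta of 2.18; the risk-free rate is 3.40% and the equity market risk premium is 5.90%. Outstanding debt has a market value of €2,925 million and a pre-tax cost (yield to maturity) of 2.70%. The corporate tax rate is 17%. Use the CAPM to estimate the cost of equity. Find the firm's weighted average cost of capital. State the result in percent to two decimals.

Cost of equity via CAPM: Re = 3.4% + 2.18 × 5.9% = 16.2620%.
Total capital V = 2116 + 2925 = 5041.
Equity: weight = 2116/5041 = 0.4198; cost = 16.262%.
Debt: weight = 2925/5041 = 0.5802; after-tax cost = 2.7% × (1 − 17%) = 2.2410%.
WACC = 0.4198 × 16.2620% + 0.5802 × 2.2410% = 8.1264%.

8.13%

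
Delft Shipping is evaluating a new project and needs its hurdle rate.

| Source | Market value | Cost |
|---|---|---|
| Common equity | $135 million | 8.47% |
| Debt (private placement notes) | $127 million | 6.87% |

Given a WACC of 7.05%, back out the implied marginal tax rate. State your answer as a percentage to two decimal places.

Total capital V = 135 + 127 = 262.
Equity weight = 135/262 = 0.5153.
Private placement notes weight = 127/262 = 0.4847.
Equity contribution = 0.5153 × 8.47% = 4.3643%.
Debt contribution must be 7.05% − 4.3643% = 2.6857%.
0.4847 × 6.87% × (1 − T) = 2.6857%  ⇒  (1 − T) = 0.8065.
T = 19.3515%.

19.35%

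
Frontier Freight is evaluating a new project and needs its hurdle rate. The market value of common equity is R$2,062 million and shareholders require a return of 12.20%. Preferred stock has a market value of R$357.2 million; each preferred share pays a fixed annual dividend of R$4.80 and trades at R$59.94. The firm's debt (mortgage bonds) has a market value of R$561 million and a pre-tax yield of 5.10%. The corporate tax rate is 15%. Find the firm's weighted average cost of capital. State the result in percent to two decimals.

Cost of preferred: Rp = 4.8 / 59.94 = 8.0080%.
Total capital V = 2062 + 357.2 + 561 = 2980.2.
Equity: weight = 2062/2980.2 = 0.6919; cost = 12.2%.
Preferred: weight = 357.2/2980.2 = 0.1199; cost = 8.008%.
Mortgage bonds: weight = 561/2980.2 = 0.1882; after-tax cost = 5.1% × (1 − 15%) = 4.3350%.
WACC = 0.6919 × 12.2000% + 0.1199 × 8.0080% + 0.1882 × 4.3350% = 10.2170%.

10.22%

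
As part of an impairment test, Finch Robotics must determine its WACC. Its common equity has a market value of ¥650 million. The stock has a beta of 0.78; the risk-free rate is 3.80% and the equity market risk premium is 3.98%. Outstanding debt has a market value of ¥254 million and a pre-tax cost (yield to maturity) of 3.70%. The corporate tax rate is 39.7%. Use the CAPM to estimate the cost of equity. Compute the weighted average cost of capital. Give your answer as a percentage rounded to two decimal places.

Cost of equity via CAPM: Re = 3.8% + 0.78 × 3.98% = 6.9044%.
Total capital V = 650 + 254 = 904.
Equity: weight = 650/904 = 0.7190; cost = 6.9044%.
Debt: weight = 254/904 = 0.2810; after-tax cost = 3.7% × (1 − 39.7%) = 2.2311%.
WACC = 0.7190 × 6.9044% + 0.2810 × 2.2311% = 5.5913%.

5.59%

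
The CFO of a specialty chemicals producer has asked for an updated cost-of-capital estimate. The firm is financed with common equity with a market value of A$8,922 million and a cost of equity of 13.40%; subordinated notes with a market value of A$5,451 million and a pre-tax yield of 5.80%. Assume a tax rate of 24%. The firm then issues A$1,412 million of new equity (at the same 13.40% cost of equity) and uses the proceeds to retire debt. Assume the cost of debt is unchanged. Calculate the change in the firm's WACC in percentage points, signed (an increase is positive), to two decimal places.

+0.88 pp

Current WACC:
Total capital V = 8922 + 5451 = 14373.
Equity: weight = 8922/14373 = 0.6207; cost = 13.4%.
Subordinated notes: weight = 5451/14373 = 0.3793; after-tax cost = 5.8% × (1 − 24%) = 4.4080%.
WACC = 0.6207 × 13.4000% + 0.3793 × 4.4080% = 9.9898%.
After the change:
Total capital V = 10334 + 4039 = 14373.
Equity: weight = 10334/14373 = 0.7190; cost = 13.4%.
Subordinated notes: weight = 4039/14373 = 0.2810; after-tax cost = 5.8% × (1 − 24%) = 4.4080%.
WACC = 0.7190 × 13.4000% + 0.2810 × 4.4080% = 10.8731%.
Change in WACC = 10.8731% − 9.9898% = 0.8834 pp.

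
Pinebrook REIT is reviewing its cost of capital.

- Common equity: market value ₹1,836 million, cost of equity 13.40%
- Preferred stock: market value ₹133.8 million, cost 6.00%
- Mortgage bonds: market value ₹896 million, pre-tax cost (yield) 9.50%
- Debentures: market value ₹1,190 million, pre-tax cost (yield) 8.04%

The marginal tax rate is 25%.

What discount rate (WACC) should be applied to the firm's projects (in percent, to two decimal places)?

Total capital V = 1836 + 133.8 + 896 + 1190 = 4055.8.
Equity: weight = 1836/4055.8 = 0.4527; cost = 13.4%.
Preferred: weight = 133.8/4055.8 = 0.0330; cost = 6%.
Mortgage bonds: weight = 896/4055.8 = 0.2209; after-tax cost = 9.5% × (1 − 25%) = 7.1250%.
Debentures: weight = 1190/4055.8 = 0.2934; after-tax cost = 8.04% × (1 − 25%) = 6.0300%.
WACC = 0.4527 × 13.4000% + 0.0330 × 6.0000% + 0.2209 × 7.1250% + 0.2934 × 6.0300% = 9.6072%.

9.61%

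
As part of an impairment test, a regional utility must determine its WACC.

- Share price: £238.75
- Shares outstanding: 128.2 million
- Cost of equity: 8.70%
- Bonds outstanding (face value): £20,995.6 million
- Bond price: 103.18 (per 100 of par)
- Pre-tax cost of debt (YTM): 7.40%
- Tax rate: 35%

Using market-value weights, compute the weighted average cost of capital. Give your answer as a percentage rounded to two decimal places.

Market value of equity E = 238.75 × 128.2m = 30607.75m. Market value of debt D = 20995.6m × 103.18/100 = 21663.26008m.
Total capital V = 30607.75 + 21663.26008 = 52271.01008.
Equity: weight = 30607.75/52271.01008 = 0.5856; cost = 8.7%.
Bonds outstanding: weight = 21663.26008/52271.01008 = 0.4144; after-tax cost = 7.4% × (1 − 35%) = 4.8100%.
WACC = 0.5856 × 8.7000% + 0.4144 × 4.8100% = 7.0878%.

7.09%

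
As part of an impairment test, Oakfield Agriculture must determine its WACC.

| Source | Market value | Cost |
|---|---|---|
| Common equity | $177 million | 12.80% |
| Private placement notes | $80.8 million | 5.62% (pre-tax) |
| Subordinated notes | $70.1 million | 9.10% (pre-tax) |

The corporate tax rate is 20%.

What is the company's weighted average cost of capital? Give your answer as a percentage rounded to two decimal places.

9.57%

Total capital V = 177 + 80.8 + 70.1 = 327.9.
Equity: weight = 177/327.9 = 0.5398; cost = 12.8%.
Private placement notes: weight = 80.8/327.9 = 0.2464; after-tax cost = 5.62% × (1 − 20%) = 4.4960%.
Subordinated notes: weight = 70.1/327.9 = 0.2138; after-tax cost = 9.1% × (1 − 20%) = 7.2800%.
WACC = 0.5398 × 12.8000% + 0.2464 × 4.4960% + 0.2138 × 7.2800% = 9.5737%.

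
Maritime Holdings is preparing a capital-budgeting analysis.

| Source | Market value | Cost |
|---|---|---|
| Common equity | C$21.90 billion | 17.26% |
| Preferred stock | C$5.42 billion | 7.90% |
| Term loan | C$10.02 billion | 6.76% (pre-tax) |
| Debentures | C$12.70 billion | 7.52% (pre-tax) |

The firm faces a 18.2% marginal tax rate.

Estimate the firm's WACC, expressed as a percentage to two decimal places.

Total capital V = 21.9 + 5.42 + 10.02 + 12.7 = 50.04.
Equity: weight = 21.9/50.04 = 0.4376; cost = 17.26%.
Preferred: weight = 5.42/50.04 = 0.1083; cost = 7.9%.
Term loan: weight = 10.02/50.04 = 0.2002; after-tax cost = 6.76% × (1 − 18.2%) = 5.5297%.
Debentures: weight = 12.7/50.04 = 0.2538; after-tax cost = 7.52% × (1 − 18.2%) = 6.1514%.
WACC = 0.4376 × 17.2600% + 0.1083 × 7.9000% + 0.2002 × 5.5297% + 0.2538 × 6.1514% = 11.0780%.

11.08%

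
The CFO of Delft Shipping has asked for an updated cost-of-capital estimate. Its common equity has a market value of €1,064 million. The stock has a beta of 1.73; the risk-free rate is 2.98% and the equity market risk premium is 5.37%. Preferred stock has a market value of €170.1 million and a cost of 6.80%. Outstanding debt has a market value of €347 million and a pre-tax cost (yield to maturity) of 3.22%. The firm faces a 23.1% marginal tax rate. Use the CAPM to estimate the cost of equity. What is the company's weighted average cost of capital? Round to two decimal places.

Cost of equity via CAPM: Re = 2.98% + 1.73 × 5.37% = 12.2701%.
Total capital V = 1064 + 170.1 + 347 = 1581.1.
Equity: weight = 1064/1581.1 = 0.6729; cost = 12.2701%.
Preferred: weight = 170.1/1581.1 = 0.1076; cost = 6.8%.
Debt: weight = 347/1581.1 = 0.2195; after-tax cost = 3.22% × (1 − 23.1%) = 2.4762%.
WACC = 0.6729 × 12.2701% + 0.1076 × 6.8000% + 0.2195 × 2.4762% = 9.5322%.

9.53%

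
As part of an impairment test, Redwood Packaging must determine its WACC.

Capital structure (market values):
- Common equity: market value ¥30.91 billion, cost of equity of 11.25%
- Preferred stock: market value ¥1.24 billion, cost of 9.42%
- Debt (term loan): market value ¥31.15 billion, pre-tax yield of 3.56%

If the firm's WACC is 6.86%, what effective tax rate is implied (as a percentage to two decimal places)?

Total capital V = 30.91 + 1.24 + 31.15 = 63.3.
Equity weight = 30.91/63.3 = 0.4883.
Preferred weight = 1.24/63.3 = 0.0196.
Term loan weight = 31.15/63.3 = 0.4921.
Equity contribution = 0.4883 × 11.25% = 5.4935%.
Preferred contribution = 0.0196 × 9.42% = 0.1845%.
Debt contribution must be 6.86% − 5.6780% = 1.1820%.
0.4921 × 3.56% × (1 − T) = 1.1820%  ⇒  (1 − T) = 0.6747.
T = 32.5304%.

32.53%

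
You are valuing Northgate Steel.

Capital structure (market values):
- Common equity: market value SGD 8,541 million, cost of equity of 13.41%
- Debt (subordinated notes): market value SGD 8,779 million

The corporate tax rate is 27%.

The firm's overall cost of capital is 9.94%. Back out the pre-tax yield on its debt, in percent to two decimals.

8.99%

Total capital V = 8541 + 8779 = 17320.
Equity weight = 8541/17320 = 0.4931.
Subordinated notes weight = 8779/17320 = 0.5069.
Equity contribution = 0.4931 × 13.41% = 6.6129%.
Remaining for debt = 9.94% − 6.6129% = 3.3271%.
Rd × (1 − 27%) × 0.5069 = 3.3271%  ⇒  Rd = 8.9919%.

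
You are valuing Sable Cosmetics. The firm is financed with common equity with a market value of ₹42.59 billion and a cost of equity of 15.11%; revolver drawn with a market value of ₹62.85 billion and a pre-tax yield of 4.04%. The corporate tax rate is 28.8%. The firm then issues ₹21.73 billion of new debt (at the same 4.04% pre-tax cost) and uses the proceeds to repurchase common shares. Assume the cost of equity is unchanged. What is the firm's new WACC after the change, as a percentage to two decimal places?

After the change:
Total capital V = 20.86 + 84.58 = 105.44.
Equity: weight = 20.86/105.44 = 0.1978; cost = 15.11%.
Revolver drawn: weight = 84.58/105.44 = 0.8022; after-tax cost = 4.04% × (1 − 28.8%) = 2.8765%.
WACC = 0.1978 × 15.1100% + 0.8022 × 2.8765% = 5.2967%.

5.30%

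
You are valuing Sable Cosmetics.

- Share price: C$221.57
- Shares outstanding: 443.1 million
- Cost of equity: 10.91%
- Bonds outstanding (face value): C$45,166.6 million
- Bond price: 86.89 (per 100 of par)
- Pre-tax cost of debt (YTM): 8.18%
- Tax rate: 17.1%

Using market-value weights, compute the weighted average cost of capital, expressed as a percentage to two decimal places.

9.73%

Market value of equity E = 221.57 × 443.1m = 98177.667m. Market value of debt D = 45166.6m × 86.89/100 = 39245.25874m.
Total capital V = 98177.667 + 39245.25874 = 137422.92574.
Equity: weight = 98177.667/137422.92574 = 0.7144; cost = 10.91%.
Bonds outstanding: weight = 39245.25874/137422.92574 = 0.2856; after-tax cost = 8.18% × (1 − 17.1%) = 6.7812%.
WACC = 0.7144 × 10.9100% + 0.2856 × 6.7812% = 9.7309%.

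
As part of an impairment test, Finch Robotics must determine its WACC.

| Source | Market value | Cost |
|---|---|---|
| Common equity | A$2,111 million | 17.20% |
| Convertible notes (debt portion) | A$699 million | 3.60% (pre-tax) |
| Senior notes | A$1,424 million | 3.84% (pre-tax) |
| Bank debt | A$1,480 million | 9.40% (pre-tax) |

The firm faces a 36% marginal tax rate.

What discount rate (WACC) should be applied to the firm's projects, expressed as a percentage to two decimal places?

Total capital V = 2111 + 699 + 1424 + 1480 = 5714.
Equity: weight = 2111/5714 = 0.3694; cost = 17.2%.
Convertible notes (debt portion): weight = 699/5714 = 0.1223; after-tax cost = 3.6% × (1 − 36%) = 2.3040%.
Senior notes: weight = 1424/5714 = 0.2492; after-tax cost = 3.84% × (1 − 36%) = 2.4576%.
Bank debt: weight = 1480/5714 = 0.2590; after-tax cost = 9.4% × (1 − 36%) = 6.0160%.
WACC = 0.3694 × 17.2000% + 0.1223 × 2.3040% + 0.2492 × 2.4576% + 0.2590 × 6.0160% = 8.8070%.

8.81%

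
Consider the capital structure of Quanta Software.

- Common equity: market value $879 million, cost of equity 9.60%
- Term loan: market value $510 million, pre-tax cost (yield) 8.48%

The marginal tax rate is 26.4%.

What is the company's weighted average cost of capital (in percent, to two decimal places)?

Total capital V = 879 + 510 = 1389.
Equity: weight = 879/1389 = 0.6328; cost = 9.6%.
Term loan: weight = 510/1389 = 0.3672; after-tax cost = 8.48% × (1 − 26.4%) = 6.2413%.
WACC = 0.6328 × 9.6000% + 0.3672 × 6.2413% = 8.3668%.

8.37%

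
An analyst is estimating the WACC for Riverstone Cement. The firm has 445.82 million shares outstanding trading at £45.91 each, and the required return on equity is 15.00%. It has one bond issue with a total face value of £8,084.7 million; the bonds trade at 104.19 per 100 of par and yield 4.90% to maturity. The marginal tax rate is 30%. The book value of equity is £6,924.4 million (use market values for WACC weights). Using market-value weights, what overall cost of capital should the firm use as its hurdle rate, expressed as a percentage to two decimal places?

11.63%

Market value of equity E = 45.91 × 445.82m = 20467.5962m. Market value of debt D = 8084.7m × 104.19/100 = 8423.44893m.
Total capital V = 20467.5962 + 8423.44893 = 28891.04513.
Equity: weight = 20467.5962/28891.04513 = 0.7084; cost = 15%.
Bonds outstanding: weight = 8423.44893/28891.04513 = 0.2916; after-tax cost = 4.9% × (1 − 30%) = 3.4300%.
WACC = 0.7084 × 15.0000% + 0.2916 × 3.4300% = 11.6267%.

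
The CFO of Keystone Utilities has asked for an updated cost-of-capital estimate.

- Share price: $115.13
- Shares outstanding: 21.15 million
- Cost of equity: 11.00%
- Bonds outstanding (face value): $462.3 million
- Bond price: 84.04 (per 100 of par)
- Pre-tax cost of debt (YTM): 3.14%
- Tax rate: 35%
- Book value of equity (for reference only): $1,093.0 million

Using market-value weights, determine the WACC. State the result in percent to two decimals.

Market value of equity E = 115.13 × 21.15m = 2434.9995m. Market value of debt D = 462.3m × 84.04/100 = 388.51692m.
Total capital V = 2434.9995 + 388.51692 = 2823.51642.
Equity: weight = 2434.9995/2823.51642 = 0.8624; cost = 11%.
Bonds outstanding: weight = 388.51692/2823.51642 = 0.1376; after-tax cost = 3.14% × (1 − 35%) = 2.0410%.
WACC = 0.8624 × 11.0000% + 0.1376 × 2.0410% = 9.7672%.

9.77%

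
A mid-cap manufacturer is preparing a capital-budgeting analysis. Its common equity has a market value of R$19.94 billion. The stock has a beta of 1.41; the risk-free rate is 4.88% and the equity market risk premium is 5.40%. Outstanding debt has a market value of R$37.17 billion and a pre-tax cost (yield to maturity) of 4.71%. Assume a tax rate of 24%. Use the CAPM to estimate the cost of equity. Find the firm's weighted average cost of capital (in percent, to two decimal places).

6.69%

Cost of equity via CAPM: Re = 4.88% + 1.41 × 5.4% = 12.4940%.
Total capital V = 19.94 + 37.17 = 57.11.
Equity: weight = 19.94/57.11 = 0.3492; cost = 12.494%.
Debt: weight = 37.17/57.11 = 0.6508; after-tax cost = 4.71% × (1 − 24%) = 3.5796%.
WACC = 0.3492 × 12.4940% + 0.6508 × 3.5796% = 6.6921%.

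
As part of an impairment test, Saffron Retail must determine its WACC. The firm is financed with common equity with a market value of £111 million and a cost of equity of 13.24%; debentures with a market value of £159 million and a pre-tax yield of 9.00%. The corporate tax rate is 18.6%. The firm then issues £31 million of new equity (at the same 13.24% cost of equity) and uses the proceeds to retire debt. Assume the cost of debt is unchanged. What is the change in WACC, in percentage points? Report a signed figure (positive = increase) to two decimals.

+0.68 pp

Current WACC:
Total capital V = 111 + 159 = 270.
Equity: weight = 111/270 = 0.4111; cost = 13.24%.
Debentures: weight = 159/270 = 0.5889; after-tax cost = 9% × (1 − 18.6%) = 7.3260%.
WACC = 0.4111 × 13.2400% + 0.5889 × 7.3260% = 9.7573%.
After the change:
Total capital V = 142 + 128 = 270.
Equity: weight = 142/270 = 0.5259; cost = 13.24%.
Debentures: weight = 128/270 = 0.4741; after-tax cost = 9% × (1 − 18.6%) = 7.3260%.
WACC = 0.5259 × 13.2400% + 0.4741 × 7.3260% = 10.4363%.
Change in WACC = 10.4363% − 9.7573% = 0.6790 pp.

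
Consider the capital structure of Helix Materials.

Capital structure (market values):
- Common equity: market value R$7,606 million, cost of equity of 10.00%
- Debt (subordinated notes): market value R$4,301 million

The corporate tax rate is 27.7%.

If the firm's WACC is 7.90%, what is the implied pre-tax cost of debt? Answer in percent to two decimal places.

Total capital V = 7606 + 4301 = 11907.
Equity weight = 7606/11907 = 0.6388.
Subordinated notes weight = 4301/11907 = 0.3612.
Equity contribution = 0.6388 × 10% = 6.3878%.
Remaining for debt = 7.9% − 6.3878% = 1.5122%.
Rd × (1 − 27.7%) × 0.3612 = 1.5122%  ⇒  Rd = 5.7902%.

5.79%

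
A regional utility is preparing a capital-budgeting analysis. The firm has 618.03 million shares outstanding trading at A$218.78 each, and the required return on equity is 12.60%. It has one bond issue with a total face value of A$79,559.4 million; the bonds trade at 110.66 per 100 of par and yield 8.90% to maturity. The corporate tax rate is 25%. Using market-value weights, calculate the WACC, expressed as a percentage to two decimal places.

10.26%

Market value of equity E = 218.78 × 618.03m = 135212.6034m. Market value of debt D = 79559.4m × 110.66/100 = 88040.43204m.
Total capital V = 135212.6034 + 88040.43204 = 223253.03544.
Equity: weight = 135212.6034/223253.03544 = 0.6056; cost = 12.6%.
Bonds outstanding: weight = 88040.43204/223253.03544 = 0.3944; after-tax cost = 8.9% × (1 − 25%) = 6.6750%.
WACC = 0.6056 × 12.6000% + 0.3944 × 6.6750% = 10.2635%.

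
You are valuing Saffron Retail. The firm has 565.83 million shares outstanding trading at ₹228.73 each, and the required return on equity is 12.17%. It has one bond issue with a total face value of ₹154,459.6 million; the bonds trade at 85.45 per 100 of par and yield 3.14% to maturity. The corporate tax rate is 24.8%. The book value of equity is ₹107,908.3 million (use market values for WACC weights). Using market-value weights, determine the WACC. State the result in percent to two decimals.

7.22%

Market value of equity E = 228.73 × 565.83m = 129422.2959m. Market value of debt D = 154459.6m × 85.45/100 = 131985.7282m.
Total capital V = 129422.2959 + 131985.7282 = 261408.0241.
Equity: weight = 129422.2959/261408.0241 = 0.4951; cost = 12.17%.
Bonds outstanding: weight = 131985.7282/261408.0241 = 0.5049; after-tax cost = 3.14% × (1 − 24.8%) = 2.3613%.
WACC = 0.4951 × 12.1700% + 0.5049 × 2.3613% = 7.2175%.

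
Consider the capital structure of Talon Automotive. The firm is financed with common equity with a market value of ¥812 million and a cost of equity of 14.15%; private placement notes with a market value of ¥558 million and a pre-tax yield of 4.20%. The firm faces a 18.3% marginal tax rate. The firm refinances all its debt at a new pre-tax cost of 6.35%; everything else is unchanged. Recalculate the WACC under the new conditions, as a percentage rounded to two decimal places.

After the change:
Total capital V = 812 + 558 = 1370.
Equity: weight = 812/1370 = 0.5927; cost = 14.15%.
Private placement notes: weight = 558/1370 = 0.4073; after-tax cost = 6.35% × (1 − 18.3%) = 5.1879%.
WACC = 0.5927 × 14.1500% + 0.4073 × 5.1879% = 10.4998%.

10.50%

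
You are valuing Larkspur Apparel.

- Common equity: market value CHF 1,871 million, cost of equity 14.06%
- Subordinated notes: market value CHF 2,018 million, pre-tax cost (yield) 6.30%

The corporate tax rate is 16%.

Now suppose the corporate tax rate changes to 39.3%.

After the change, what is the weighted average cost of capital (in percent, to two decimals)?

After the change:
Total capital V = 1871 + 2018 = 3889.
Equity: weight = 1871/3889 = 0.4811; cost = 14.06%.
Subordinated notes: weight = 2018/3889 = 0.5189; after-tax cost = 6.3% × (1 − 39.3%) = 3.8241%.
WACC = 0.4811 × 14.0600% + 0.5189 × 3.8241% = 8.7486%.

8.75%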